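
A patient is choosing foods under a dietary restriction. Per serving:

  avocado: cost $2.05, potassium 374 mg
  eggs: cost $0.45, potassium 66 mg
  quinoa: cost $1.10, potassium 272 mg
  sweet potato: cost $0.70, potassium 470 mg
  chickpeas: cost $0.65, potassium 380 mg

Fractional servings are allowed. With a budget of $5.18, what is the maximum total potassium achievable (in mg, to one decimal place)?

Potassium per dollar: sweet potato 671.4, chickpeas 584.6, quinoa 247.3, avocado 182.4, eggs 146.7.
With no serving limits, spend the whole cost allowance on sweet potato: $5.18 / $0.70 × 470 mg = 3478.0 mg.

3478.0 mg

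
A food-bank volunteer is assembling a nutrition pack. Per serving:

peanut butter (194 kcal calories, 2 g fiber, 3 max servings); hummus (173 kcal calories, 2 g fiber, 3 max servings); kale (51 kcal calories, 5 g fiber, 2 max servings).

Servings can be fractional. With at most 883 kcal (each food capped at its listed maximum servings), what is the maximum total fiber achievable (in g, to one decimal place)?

18.7 g

Fiber per kcal: kale 0.09804, hummus 0.01156, peanut butter 0.01031.
Take 2 servings of kale: uses 102 kcal, +10.0 g fiber (running total 10.0 g).
Take 3 servings of hummus: uses 519 kcal, +6.0 g fiber (running total 16.0 g).
Take 1.351 servings of peanut butter: uses 262 kcal, +2.7 g fiber (running total 18.7 g).
Filling greedily by fiber-per-kcal is optimal for one linear limit, giving 18.7 g.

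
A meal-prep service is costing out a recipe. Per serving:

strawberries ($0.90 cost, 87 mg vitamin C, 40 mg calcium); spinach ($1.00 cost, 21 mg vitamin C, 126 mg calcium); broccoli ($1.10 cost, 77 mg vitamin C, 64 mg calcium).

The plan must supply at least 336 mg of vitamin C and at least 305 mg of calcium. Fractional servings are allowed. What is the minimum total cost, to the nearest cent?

$4.49

The cheapest plan sits at a corner of the feasible region — with two constraints it uses at most two foods.
strawberries only: max(336/87, 305/40) = 7.625 servings → $6.86.
spinach only: max(336/21, 305/126) = 16 servings → $16.00.
broccoli only: max(336/77, 305/64) = 4.766 servings → $5.24.
strawberries + spinach with both tight: 3.55 servings and 1.294 servings → $4.49.
strawberries + broccoli: the both-tight solution has a negative serving — not a feasible corner.
spinach + broccoli with both tight: 0.237 servings and 4.299 servings → $4.97.
So the least-cost plan costs $4.49.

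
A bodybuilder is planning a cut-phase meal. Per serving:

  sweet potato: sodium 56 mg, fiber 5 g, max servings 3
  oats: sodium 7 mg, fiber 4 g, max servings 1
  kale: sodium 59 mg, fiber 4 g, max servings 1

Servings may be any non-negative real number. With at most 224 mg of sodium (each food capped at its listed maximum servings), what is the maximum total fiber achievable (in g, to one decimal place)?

Fiber per mg sodium: oats 0.5714, sweet potato 0.08929, kale 0.0678.
Take 1 serving of oats: uses 7 mg sodium, +4.0 g fiber (running total 4.0 g).
Take 3 servings of sweet potato: uses 168 mg sodium, +15.0 g fiber (running total 19.0 g).
Take 0.8305 servings of kale: uses 49 mg sodium, +3.3 g fiber (running total 22.3 g).
Greedy by best ratio exhausts the sodium allowance optimally: 22.3 g.

22.3 g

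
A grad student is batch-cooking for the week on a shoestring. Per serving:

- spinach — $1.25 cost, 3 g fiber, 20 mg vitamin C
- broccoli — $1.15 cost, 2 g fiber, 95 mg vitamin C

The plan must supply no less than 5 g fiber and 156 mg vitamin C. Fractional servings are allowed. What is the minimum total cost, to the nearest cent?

$2.56

A basic optimal solution has at most two foods positive. Try each food alone and each pair with both targets met exactly.
spinach only: max(5/3, 156/20) = 7.8 servings → $9.75.
broccoli only: max(5/2, 156/95) = 2.5 servings → $2.88.
spinach + broccoli with both tight: 0.6653 servings and 1.502 servings → $2.56.
Cheapest feasible corner: $2.56.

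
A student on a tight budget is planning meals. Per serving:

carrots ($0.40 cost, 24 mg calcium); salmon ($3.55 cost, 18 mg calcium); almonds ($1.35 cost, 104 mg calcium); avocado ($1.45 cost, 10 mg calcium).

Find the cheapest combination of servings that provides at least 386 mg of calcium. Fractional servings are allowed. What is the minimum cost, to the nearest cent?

Cost per mg of calcium: almonds $0.0130, carrots $0.0167, avocado $0.1450, salmon $0.1972.
With no serving limits, use only almonds: 386 mg / 104 mg = 3.712 servings × $1.35 = $5.01.

$5.01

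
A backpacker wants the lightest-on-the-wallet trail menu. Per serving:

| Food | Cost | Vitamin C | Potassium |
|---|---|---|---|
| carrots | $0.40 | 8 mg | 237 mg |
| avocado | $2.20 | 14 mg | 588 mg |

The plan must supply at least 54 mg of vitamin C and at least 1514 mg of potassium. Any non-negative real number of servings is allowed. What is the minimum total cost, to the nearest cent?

At the optimum either one food covers both requirements or two foods hit both targets exactly; no other combination can be cheaper.
carrots only: max(54/8, 1514/237) = 6.75 servings → $2.70.
avocado only: max(54/14, 1514/588) = 3.857 servings → $8.49.
carrots + avocado: intersection lies outside the first quadrant.
The minimum over all feasible corners is $2.70.

$2.70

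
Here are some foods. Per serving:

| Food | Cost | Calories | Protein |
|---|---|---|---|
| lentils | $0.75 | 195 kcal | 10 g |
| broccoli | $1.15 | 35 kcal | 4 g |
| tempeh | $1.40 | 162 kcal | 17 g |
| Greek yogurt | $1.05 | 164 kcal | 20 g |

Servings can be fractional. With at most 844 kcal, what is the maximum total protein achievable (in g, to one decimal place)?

102.9 g

Protein per kcal: Greek yogurt 0.122, broccoli 0.1143, tempeh 0.1049, lentils 0.05128.
With no serving limits, spend the whole calories allowance on Greek yogurt: 844 kcal / 164 kcal × 20 g = 102.9 g.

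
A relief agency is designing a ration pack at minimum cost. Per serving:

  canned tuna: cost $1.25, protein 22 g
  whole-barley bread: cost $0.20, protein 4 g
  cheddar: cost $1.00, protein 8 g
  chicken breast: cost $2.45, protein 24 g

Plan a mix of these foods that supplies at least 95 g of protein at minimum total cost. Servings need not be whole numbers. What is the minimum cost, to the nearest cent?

$4.75

Cost per g of protein: whole-barley bread $0.0500, canned tuna $0.0568, chicken breast $0.1021, cheddar $0.1250.
With no serving limits, use only whole-barley bread: 95 g / 4 g = 23.75 servings × $0.20 = $4.75.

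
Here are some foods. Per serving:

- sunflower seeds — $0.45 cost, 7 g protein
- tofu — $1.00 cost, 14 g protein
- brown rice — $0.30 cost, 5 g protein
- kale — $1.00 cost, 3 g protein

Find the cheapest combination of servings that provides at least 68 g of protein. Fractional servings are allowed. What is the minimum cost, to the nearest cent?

$4.08

Cost per g of protein: brown rice $0.0600, sunflower seeds $0.0643, tofu $0.0714, kale $0.3333.
With no serving limits, use only brown rice: 68 g / 5 g = 13.6 servings × $0.30 = $4.08.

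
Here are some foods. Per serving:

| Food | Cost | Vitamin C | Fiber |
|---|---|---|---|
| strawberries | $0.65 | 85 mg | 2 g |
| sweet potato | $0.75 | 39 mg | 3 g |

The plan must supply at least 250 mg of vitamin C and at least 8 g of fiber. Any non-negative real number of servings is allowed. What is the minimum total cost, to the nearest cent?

strawberries only: max(250/85, 8/2) = 4 servings → $2.60.
sweet potato only: max(250/39, 8/3) = 6.41 servings → $4.81.
strawberries + sweet potato with both tight: 2.475 servings and 1.017 servings → $2.37.
The minimum over all feasible corners is $2.37.

$2.37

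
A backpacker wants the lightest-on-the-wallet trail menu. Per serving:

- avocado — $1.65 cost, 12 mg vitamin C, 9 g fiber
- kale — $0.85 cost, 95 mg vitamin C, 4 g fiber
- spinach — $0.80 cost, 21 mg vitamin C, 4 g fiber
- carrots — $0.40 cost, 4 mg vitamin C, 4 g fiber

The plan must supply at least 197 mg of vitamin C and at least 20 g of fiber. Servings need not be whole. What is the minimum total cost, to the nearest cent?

$2.88

Minimising a linear cost over {vitamin C ≥ 197, fiber ≥ 20, servings ≥ 0} — the optimum is at a vertex, using one or two foods.
avocado only: max(197/12, 20/9) = 16.42 servings → $27.09.
kale only: max(197/95, 20/4) = 5 servings → $4.25.
spinach only: max(197/21, 20/4) = 9.381 servings → $7.50.
carrots only: max(197/4, 20/4) = 49.25 servings → $19.70.
avocado + kale with both tight: 1.378 servings and 1.9 servings → $3.89.
avocado + spinach: intersection lies outside the first quadrant.
avocado + carrots with both targets exact would need a negative amount; discard.
kale + spinach with both tight: 1.243 servings and 3.757 servings → $4.06.
kale + carrots with both tight: 1.945 servings and 3.055 servings → $2.88.
spinach + carrots with both targets exact would need a negative amount; discard.
Cheapest feasible corner: $2.88.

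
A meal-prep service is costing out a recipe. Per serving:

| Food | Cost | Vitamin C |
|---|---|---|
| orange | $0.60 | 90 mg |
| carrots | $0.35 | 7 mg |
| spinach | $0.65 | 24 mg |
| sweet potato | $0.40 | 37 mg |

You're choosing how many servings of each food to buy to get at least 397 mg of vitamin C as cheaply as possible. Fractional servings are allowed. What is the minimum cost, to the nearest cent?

$2.65

Cost per mg of vitamin C: orange $0.0067, sweet potato $0.0108, spinach $0.0271, carrots $0.0500.
With no serving limits, use only orange: 397 mg / 90 mg = 4.411 servings × $0.60 = $2.65.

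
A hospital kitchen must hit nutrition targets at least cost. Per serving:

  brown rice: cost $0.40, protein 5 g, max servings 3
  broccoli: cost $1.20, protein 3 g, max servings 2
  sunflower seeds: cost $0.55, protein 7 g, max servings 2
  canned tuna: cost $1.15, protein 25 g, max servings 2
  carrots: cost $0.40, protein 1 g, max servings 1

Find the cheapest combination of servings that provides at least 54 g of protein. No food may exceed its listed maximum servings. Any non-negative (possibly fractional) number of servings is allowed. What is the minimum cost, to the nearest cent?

Cost per g of protein: canned tuna $0.0460, sunflower seeds $0.0786, brown rice $0.0800, broccoli $0.4000, carrots $0.4000.
Take 2 servings of canned tuna: +50.0 g protein for $2.30 (total $2.30, still need 4.0 g).
Take 0.5714 servings of sunflower seeds: +4.0 g protein for $0.31 (total $2.61, still need 0.0 g).
Filling from the cheapest source first is optimal under one linear minimum: $2.61.

$2.61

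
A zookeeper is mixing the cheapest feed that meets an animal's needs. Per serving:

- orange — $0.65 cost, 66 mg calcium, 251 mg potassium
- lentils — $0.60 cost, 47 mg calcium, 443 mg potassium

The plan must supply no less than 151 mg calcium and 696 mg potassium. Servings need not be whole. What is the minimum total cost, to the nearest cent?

A basic optimal solution has at most two foods positive. Try each food alone and each pair with both targets met exactly.
orange only: max(151/66, 696/251) = 2.773 servings → $1.80.
lentils only: max(151/47, 696/443) = 3.213 servings → $1.93.
orange + lentils with both tight: 1.96 servings and 0.4607 servings → $1.55.
The minimum over all feasible corners is $1.55.

$1.55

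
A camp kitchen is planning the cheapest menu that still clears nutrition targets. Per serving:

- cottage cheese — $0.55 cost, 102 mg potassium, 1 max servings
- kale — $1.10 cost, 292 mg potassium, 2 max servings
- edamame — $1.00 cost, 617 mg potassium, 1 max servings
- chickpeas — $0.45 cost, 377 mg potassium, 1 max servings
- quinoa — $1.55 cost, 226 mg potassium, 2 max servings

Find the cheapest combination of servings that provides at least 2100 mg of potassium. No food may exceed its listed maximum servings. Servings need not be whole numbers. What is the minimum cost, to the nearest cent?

Cost per mg of potassium: chickpeas $0.0012, edamame $0.0016, kale $0.0038, cottage cheese $0.0054, quinoa $0.0069.
Take 1 serving of chickpeas: +377.0 mg potassium for $0.45 (total $0.45, still need 1723.0 mg).
Take 1 serving of edamame: +617.0 mg potassium for $1.00 (total $1.45, still need 1106.0 mg).
Take 2 servings of kale: +584.0 mg potassium for $2.20 (total $3.65, still need 522.0 mg).
Take 1 serving of cottage cheese: +102.0 mg potassium for $0.55 (total $4.20, still need 420.0 mg).
Take 1.858 servings of quinoa: +420.0 mg potassium for $2.88 (total $7.08, still need 0.0 mg).
Filling from the cheapest source first is optimal under one linear minimum: $7.08.

$7.08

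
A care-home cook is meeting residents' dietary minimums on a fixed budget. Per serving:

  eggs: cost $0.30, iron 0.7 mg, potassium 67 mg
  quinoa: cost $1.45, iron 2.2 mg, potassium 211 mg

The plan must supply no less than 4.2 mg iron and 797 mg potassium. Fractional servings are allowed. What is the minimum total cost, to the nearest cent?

An LP optimum is at a vertex; with two nutrient constraints at most two foods are used. Check each candidate.
eggs only: max(4.2/0.7, 797/67) = 11.9 servings → $3.57.
quinoa only: max(4.2/2.2, 797/211) = 3.777 servings → $5.48.
eggs + quinoa: intersection lies outside the first quadrant.
Cheapest feasible corner: $3.57.

$3.57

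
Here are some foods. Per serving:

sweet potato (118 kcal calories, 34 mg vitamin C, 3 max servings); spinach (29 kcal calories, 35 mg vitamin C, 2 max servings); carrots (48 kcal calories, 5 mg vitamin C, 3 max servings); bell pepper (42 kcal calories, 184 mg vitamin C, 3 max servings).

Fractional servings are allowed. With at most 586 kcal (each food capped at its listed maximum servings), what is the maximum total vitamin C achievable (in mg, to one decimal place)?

Vitamin C per kcal: bell pepper 4.381, spinach 1.207, sweet potato 0.2881, carrots 0.1042.
Take 3 servings of bell pepper: uses 126 kcal, +552.0 mg vitamin C (running total 552.0 mg).
Take 2 servings of spinach: uses 58 kcal, +70.0 mg vitamin C (running total 622.0 mg).
Take 3 servings of sweet potato: uses 354 kcal, +102.0 mg vitamin C (running total 724.0 mg).
Take 1 serving of carrots: uses 48 kcal, +5.0 mg vitamin C (running total 729.0 mg).
Greedy by best ratio exhausts the calories allowance optimally: 729.0 mg.

729.0 mg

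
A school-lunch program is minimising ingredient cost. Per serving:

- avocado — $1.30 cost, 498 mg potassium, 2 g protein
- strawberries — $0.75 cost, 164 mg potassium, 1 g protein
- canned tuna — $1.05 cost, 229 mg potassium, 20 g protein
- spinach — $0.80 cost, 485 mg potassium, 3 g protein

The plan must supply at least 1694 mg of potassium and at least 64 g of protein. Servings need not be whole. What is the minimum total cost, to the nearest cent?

The cheapest plan sits at a corner of the feasible region — with two constraints it uses at most two foods.
avocado only: max(1694/498, 64/2) = 32 servings → $41.60.
strawberries only: max(1694/164, 64/1) = 64 servings → $48.00.
canned tuna only: max(1694/229, 64/20) = 7.397 servings → $7.77.
spinach only: max(1694/485, 64/3) = 21.33 servings → $17.07.
avocado + strawberries with both targets exact would need a negative amount; discard.
avocado + canned tuna with both tight: 2.023 servings and 2.998 servings → $5.78.
avocado + spinach: the both-tight solution has a negative serving — not a feasible corner.
strawberries + canned tuna with both tight: 6.301 servings and 2.885 servings → $7.75.
strawberries + spinach with both targets exact would need a negative amount; discard.
canned tuna + spinach with both tight: 2.88 servings and 2.133 servings → $4.73.
Cheapest feasible corner: $4.73.

$4.73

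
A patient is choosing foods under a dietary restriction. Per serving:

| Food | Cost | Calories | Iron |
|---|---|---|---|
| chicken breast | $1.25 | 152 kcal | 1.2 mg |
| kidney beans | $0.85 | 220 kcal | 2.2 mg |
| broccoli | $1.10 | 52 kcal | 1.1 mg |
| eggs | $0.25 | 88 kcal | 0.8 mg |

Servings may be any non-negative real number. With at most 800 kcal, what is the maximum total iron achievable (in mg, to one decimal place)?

Iron per kcal: broccoli 0.02115, kidney beans 0.01, eggs 0.009091, chicken breast 0.007895.
With no serving limits, spend the whole calories allowance on broccoli: 800 kcal / 52 kcal × 1.1 mg = 16.9 mg.

16.9 mg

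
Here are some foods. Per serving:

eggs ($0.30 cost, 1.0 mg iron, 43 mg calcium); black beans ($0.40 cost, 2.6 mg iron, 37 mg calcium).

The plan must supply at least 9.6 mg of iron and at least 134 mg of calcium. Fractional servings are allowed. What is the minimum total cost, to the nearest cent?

This is a tiny linear program; its minimum lies at a vertex of the feasible set. List the vertices and price them.
eggs only: max(9.6/1.0, 134/43) = 9.6 servings → $2.88.
black beans only: max(9.6/2.6, 134/37) = 3.692 servings → $1.48.
eggs + black beans with both targets exact would need a negative amount; discard.
Cheapest feasible corner: $1.48.

$1.48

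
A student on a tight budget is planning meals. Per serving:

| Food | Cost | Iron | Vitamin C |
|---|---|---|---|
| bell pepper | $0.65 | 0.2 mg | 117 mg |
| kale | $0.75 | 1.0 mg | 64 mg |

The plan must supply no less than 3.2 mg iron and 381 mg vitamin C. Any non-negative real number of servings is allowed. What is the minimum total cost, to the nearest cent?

$3.25

This is a tiny linear program; its minimum lies at a vertex of the feasible set. List the vertices and price them.
bell pepper only: max(3.2/0.2, 381/117) = 16 servings → $10.40.
kale only: max(3.2/1.0, 381/64) = 5.953 servings → $4.46.
bell pepper + kale with both tight: 1.691 servings and 2.862 servings → $3.25.
Cheapest feasible corner: $3.25.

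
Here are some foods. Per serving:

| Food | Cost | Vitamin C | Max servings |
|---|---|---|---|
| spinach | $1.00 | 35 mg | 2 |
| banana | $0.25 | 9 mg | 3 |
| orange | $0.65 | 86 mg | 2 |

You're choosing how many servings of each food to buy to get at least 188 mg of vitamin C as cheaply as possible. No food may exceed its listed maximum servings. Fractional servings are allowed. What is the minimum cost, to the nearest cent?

Cost per mg of vitamin C: orange $0.0076, banana $0.0278, spinach $0.0286.
Take 2 servings of orange: +172.0 mg vitamin C for $1.30 (total $1.30, still need 16.0 mg).
Take 1.778 servings of banana: +16.0 mg vitamin C for $0.44 (total $1.74, still need 0.0 mg).
Filling from the cheapest source first is optimal under one linear minimum: $1.74.

$1.74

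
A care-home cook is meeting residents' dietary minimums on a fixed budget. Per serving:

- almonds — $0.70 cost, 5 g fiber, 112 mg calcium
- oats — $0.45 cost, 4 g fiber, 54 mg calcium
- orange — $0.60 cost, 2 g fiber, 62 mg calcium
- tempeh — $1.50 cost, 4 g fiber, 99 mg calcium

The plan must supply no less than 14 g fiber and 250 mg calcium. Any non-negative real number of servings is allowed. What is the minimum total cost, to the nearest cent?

With two linear requirements the optimum uses one or two foods; enumerate the corners.
almonds only: max(14/5, 250/112) = 2.8 servings → $1.96.
oats only: max(14/4, 250/54) = 4.63 servings → $2.08.
orange only: max(14/2, 250/62) = 7 servings → $4.20.
tempeh only: max(14/4, 250/99) = 3.5 servings → $5.25.
almonds + oats with both tight: 1.371 servings and 1.787 servings → $1.76.
almonds + orange with both targets exact would need a negative amount; discard.
almonds + tempeh: the both-tight solution has a negative serving — not a feasible corner.
oats + orange with both tight: 2.629 servings and 1.743 servings → $2.23.
oats + tempeh with both tight: 2.144 servings and 1.356 servings → $3.00.
orange + tempeh with both targets exact would need a negative amount; discard.
So the least-cost plan costs $1.76.

$1.76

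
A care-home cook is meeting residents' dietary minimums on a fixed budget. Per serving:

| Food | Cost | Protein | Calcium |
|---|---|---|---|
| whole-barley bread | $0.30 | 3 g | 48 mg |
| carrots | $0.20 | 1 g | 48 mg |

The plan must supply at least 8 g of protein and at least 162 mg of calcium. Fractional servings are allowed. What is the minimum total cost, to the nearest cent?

whole-barley bread only: max(8/3, 162/48) = 3.375 servings → $1.01.
carrots only: max(8/1, 162/48) = 8 servings → $1.60.
whole-barley bread + carrots with both tight: 2.312 servings and 1.062 servings → $0.91.
The minimum over all feasible corners is $0.91.

$0.91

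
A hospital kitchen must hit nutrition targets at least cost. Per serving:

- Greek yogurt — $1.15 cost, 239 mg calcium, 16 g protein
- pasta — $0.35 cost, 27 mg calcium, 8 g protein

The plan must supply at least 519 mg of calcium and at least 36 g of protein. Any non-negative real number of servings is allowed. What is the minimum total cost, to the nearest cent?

Minimising a linear cost over {calcium ≥ 519, protein ≥ 36, servings ≥ 0} — the optimum is at a vertex, using one or two foods.
Greek yogurt only: max(519/239, 36/16) = 2.25 servings → $2.59.
pasta only: max(519/27, 36/8) = 19.22 servings → $6.73.
Greek yogurt + pasta with both tight: 2.149 servings and 0.2027 servings → $2.54.
So the least-cost plan costs $2.54.

$2.54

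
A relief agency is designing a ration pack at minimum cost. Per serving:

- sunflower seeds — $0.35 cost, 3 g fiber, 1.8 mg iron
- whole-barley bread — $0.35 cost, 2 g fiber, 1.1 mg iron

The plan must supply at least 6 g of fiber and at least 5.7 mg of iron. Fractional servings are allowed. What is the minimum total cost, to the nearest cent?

$1.11

Minimising a linear cost over {fiber ≥ 6, iron ≥ 5.7, servings ≥ 0} — the optimum is at a vertex, using one or two foods.
sunflower seeds only: max(6/3, 5.7/1.8) = 3.167 servings → $1.11.
whole-barley bread only: max(6/2, 5.7/1.1) = 5.182 servings → $1.81.
sunflower seeds + whole-barley bread: the both-tight solution has a negative serving — not a feasible corner.
The minimum over all feasible corners is $1.11.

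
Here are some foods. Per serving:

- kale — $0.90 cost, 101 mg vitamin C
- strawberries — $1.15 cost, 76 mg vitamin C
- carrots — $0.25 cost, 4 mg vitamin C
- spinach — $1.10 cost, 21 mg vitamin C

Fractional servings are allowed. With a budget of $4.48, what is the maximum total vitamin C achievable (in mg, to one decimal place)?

502.8 mg

Vitamin C per dollar: kale 112.2, strawberries 66.09, spinach 19.09, carrots 16.
With no serving limits, spend the whole cost allowance on kale: $4.48 / $0.90 × 101 mg = 502.8 mg.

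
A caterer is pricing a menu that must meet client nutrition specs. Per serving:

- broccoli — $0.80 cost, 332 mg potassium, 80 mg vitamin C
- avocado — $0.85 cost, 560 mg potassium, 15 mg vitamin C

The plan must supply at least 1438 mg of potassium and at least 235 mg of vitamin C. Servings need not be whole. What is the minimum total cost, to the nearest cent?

$3.00

Minimising a linear cost over {potassium ≥ 1438, vitamin C ≥ 235, servings ≥ 0} — the optimum is at a vertex, using one or two foods.
broccoli only: max(1438/332, 235/80) = 4.331 servings → $3.47.
avocado only: max(1438/560, 235/15) = 15.67 servings → $13.32.
broccoli + avocado with both tight: 2.763 servings and 0.9297 servings → $3.00.
So the least-cost plan costs $3.00.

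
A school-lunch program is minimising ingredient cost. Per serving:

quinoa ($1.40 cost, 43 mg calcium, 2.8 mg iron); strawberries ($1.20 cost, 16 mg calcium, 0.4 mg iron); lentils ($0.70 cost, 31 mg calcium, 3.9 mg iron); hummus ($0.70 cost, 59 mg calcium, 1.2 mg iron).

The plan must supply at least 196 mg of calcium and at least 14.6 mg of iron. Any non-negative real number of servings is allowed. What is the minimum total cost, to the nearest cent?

At the optimum either one food covers both requirements or two foods hit both targets exactly; no other combination can be cheaper.
quinoa only: max(196/43, 14.6/2.8) = 5.214 servings → $7.30.
strawberries only: max(196/16, 14.6/0.4) = 36.5 servings → $43.80.
lentils only: max(196/31, 14.6/3.9) = 6.323 servings → $4.43.
hummus only: max(196/59, 14.6/1.2) = 12.17 servings → $8.52.
quinoa + strawberries: the both-tight solution has a negative serving — not a feasible corner.
quinoa + lentils with both tight: 3.854 servings and 0.9765 servings → $6.08.
quinoa + hummus with both targets exact would need a negative amount; discard.
strawberries + lentils with both tight: 6.236 servings and 3.104 servings → $9.66.
strawberries + hummus: intersection lies outside the first quadrant.
lentils + hummus with both tight: 3.246 servings and 1.616 servings → $3.40.
Cheapest feasible corner: $3.40.

$3.40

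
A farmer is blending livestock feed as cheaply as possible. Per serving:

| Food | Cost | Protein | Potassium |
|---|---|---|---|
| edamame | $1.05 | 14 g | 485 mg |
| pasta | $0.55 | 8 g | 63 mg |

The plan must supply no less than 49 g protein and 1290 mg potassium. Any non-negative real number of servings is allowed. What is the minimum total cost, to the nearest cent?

Two binding constraints pin down two serving amounts, so the optimal mix uses at most two foods. The candidates are each food alone (scaled to the tighter of protein/potassium) and each pair with both constraints tight.
edamame only: max(49/14, 1290/485) = 3.5 servings → $3.67.
pasta only: max(49/8, 1290/63) = 20.48 servings → $11.26.
edamame + pasta with both tight: 2.413 servings and 1.903 servings → $3.58.
The minimum over all feasible corners is $3.58.

$3.58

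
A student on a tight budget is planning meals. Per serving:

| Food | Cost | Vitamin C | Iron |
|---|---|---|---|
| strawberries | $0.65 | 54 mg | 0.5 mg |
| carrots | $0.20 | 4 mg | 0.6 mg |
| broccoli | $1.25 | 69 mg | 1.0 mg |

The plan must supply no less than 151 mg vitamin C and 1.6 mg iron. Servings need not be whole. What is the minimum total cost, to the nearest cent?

$1.87

strawberries only: max(151/54, 1.6/0.5) = 3.2 servings → $2.08.
carrots only: max(151/4, 1.6/0.6) = 37.75 servings → $7.55.
broccoli only: max(151/69, 1.6/1.0) = 2.188 servings → $2.74.
strawberries + carrots with both tight: 2.77 servings and 0.3586 servings → $1.87.
strawberries + broccoli with both tight: 2.082 servings and 0.559 servings → $2.05.
carrots + broccoli: intersection lies outside the first quadrant.
Cheapest feasible corner: $1.87.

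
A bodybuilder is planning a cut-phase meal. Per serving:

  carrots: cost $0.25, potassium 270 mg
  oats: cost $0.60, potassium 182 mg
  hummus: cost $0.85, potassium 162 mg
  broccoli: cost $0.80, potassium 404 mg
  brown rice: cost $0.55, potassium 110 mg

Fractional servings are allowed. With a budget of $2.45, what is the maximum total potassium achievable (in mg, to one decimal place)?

Potassium per dollar: carrots 1080, broccoli 505, oats 303.3, brown rice 200, hummus 190.6.
With no serving limits, spend the whole cost allowance on carrots: $2.45 / $0.25 × 270 mg = 2646.0 mg.

2646.0 mg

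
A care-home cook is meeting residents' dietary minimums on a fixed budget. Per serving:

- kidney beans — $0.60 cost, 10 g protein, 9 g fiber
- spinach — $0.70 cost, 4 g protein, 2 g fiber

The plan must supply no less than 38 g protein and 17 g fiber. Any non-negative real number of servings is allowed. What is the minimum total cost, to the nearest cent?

$2.28

For a min-cost LP with two ≥-constraints, a basic feasible solution has at most two positive variables.
kidney beans only: max(38/10, 17/9) = 3.8 servings → $2.28.
spinach only: max(38/4, 17/2) = 9.5 servings → $6.65.
kidney beans + spinach: the both-tight solution has a negative serving — not a feasible corner.
The minimum over all feasible corners is $2.28.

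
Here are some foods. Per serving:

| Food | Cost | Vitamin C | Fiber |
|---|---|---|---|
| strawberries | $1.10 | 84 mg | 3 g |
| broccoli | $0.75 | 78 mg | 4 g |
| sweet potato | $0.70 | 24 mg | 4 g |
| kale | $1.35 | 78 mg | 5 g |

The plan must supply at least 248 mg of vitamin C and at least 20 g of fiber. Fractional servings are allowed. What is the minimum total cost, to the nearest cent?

For a min-cost LP with two ≥-constraints, a basic feasible solution has at most two positive variables.
strawberries only: max(248/84, 20/3) = 6.667 servings → $7.33.
broccoli only: max(248/78, 20/4) = 5 servings → $3.75.
sweet potato only: max(248/24, 20/4) = 10.33 servings → $7.23.
kale only: max(248/78, 20/5) = 4 servings → $5.40.
strawberries + broccoli: intersection lies outside the first quadrant.
strawberries + sweet potato with both tight: 1.939 servings and 3.545 servings → $4.62.
strawberries + kale with both targets exact would need a negative amount; discard.
broccoli + sweet potato with both tight: 2.37 servings and 2.63 servings → $3.62.
broccoli + kale: intersection lies outside the first quadrant.
sweet potato + kale with both tight: 1.667 servings and 2.667 servings → $4.77.
So the least-cost plan costs $3.62.

$3.62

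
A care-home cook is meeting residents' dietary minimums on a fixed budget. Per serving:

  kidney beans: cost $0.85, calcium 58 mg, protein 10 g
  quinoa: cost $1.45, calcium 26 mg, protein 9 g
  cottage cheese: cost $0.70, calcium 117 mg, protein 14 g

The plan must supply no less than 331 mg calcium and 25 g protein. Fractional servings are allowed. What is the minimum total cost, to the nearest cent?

Compare the cost at each extreme point of the feasible region.
kidney beans only: max(331/58, 25/10) = 5.707 servings → $4.85.
quinoa only: max(331/26, 25/9) = 12.73 servings → $18.46.
cottage cheese only: max(331/117, 25/14) = 2.829 servings → $1.98.
kidney beans + quinoa: the both-tight solution has a negative serving — not a feasible corner.
kidney beans + cottage cheese with both targets exact would need a negative amount; discard.
quinoa + cottage cheese: intersection lies outside the first quadrant.
Cheapest feasible corner: $1.98.

$1.98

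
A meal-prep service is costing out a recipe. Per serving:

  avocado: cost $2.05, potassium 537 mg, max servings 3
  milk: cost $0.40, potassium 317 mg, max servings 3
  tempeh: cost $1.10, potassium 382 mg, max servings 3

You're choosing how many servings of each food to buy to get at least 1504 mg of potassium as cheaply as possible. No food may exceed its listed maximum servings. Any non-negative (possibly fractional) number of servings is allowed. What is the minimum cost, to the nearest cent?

$2.79

Cost per mg of potassium: milk $0.0013, tempeh $0.0029, avocado $0.0038.
Take 3 servings of milk: +951.0 mg potassium for $1.20 (total $1.20, still need 553.0 mg).
Take 1.448 servings of tempeh: +553.0 mg potassium for $1.59 (total $2.79, still need 0.0 mg).
Greedy by cheapest-per-mg is optimal for a single linear constraint, so the minimum cost is $2.79.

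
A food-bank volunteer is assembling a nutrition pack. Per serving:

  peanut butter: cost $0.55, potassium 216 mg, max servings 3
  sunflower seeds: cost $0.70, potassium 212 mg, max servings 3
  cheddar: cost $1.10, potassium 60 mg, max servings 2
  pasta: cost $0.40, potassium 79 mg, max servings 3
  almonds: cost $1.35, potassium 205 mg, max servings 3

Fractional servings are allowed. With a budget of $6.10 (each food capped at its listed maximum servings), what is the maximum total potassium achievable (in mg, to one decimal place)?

1695.6 mg

Potassium per dollar: peanut butter 392.7, sunflower seeds 302.9, pasta 197.5, almonds 151.9, cheddar 54.55.
Take 3 servings of peanut butter: spends $1.65, +648.0 mg potassium (running total 648.0 mg).
Take 3 servings of sunflower seeds: spends $2.10, +636.0 mg potassium (running total 1284.0 mg).
Take 3 servings of pasta: spends $1.20, +237.0 mg potassium (running total 1521.0 mg).
Take 0.8519 servings of almonds: spends $1.15, +174.6 mg potassium (running total 1695.6 mg).
Greedy by best ratio exhausts the cost allowance optimally: 1695.6 mg.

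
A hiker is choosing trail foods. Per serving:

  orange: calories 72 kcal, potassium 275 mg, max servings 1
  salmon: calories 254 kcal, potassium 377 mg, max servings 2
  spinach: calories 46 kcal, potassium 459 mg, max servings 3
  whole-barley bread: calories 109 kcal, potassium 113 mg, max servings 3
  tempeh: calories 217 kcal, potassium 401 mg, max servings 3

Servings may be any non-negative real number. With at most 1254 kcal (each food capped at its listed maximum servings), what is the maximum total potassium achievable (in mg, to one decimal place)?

Potassium per kcal: spinach 9.978, orange 3.819, tempeh 1.848, salmon 1.484, whole-barley bread 1.037.
Take 3 servings of spinach: uses 138 kcal, +1377.0 mg potassium (running total 1377.0 mg).
Take 1 serving of orange: uses 72 kcal, +275.0 mg potassium (running total 1652.0 mg).
Take 3 servings of tempeh: uses 651 kcal, +1203.0 mg potassium (running total 2855.0 mg).
Take 1.547 servings of salmon: uses 393 kcal, +583.3 mg potassium (running total 3438.3 mg).
Filling greedily by potassium-per-kcal is optimal for one linear limit, giving 3438.3 mg.

3438.3 mg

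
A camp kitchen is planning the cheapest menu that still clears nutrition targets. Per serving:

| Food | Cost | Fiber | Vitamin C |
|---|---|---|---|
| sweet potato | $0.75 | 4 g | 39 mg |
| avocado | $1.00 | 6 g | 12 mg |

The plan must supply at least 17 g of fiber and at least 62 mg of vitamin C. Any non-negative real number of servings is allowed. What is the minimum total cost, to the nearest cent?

$2.91

For a min-cost LP with two ≥-constraints, a basic feasible solution has at most two positive variables.
sweet potato only: max(17/4, 62/39) = 4.25 servings → $3.19.
avocado only: max(17/6, 62/12) = 5.167 servings → $5.17.
sweet potato + avocado with both tight: 0.9032 servings and 2.231 servings → $2.91.
The minimum over all feasible corners is $2.91.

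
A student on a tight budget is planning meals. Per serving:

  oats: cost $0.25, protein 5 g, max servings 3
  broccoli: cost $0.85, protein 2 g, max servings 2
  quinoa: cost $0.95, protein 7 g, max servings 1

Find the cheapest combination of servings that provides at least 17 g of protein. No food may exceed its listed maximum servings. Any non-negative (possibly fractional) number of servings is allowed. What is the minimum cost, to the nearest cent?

Cost per g of protein: oats $0.0500, quinoa $0.1357, broccoli $0.4250.
Take 3 servings of oats: +15.0 g protein for $0.75 (total $0.75, still need 2.0 g).
Take 0.2857 servings of quinoa: +2.0 g protein for $0.27 (total $1.02, still need 0.0 g).
Greedy by cheapest-per-g is optimal for a single linear constraint, so the minimum cost is $1.02.

$1.02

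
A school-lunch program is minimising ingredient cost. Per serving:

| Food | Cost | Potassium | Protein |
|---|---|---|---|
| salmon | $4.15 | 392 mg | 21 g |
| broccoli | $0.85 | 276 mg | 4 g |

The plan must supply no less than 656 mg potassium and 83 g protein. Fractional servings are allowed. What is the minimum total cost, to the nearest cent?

$16.40

At the optimum either one food covers both requirements or two foods hit both targets exactly; no other combination can be cheaper.
salmon only: max(656/392, 83/21) = 3.952 servings → $16.40.
broccoli only: max(656/276, 83/4) = 20.75 servings → $17.64.
salmon + broccoli with both targets exact would need a negative amount; discard.
Cheapest feasible corner: $16.40.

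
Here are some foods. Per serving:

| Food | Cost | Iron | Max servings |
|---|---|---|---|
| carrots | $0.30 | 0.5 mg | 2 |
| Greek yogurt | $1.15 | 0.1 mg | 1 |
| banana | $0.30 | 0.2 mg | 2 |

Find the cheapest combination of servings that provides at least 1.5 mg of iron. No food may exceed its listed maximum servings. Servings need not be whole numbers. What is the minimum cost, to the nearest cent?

$2.35

Cost per mg of iron: carrots $0.6000, banana $1.5000, Greek yogurt $11.5000.
Take 2 servings of carrots: +1.0 mg iron for $0.60 (total $0.60, still need 0.5 mg).
Take 2 servings of banana: +0.4 mg iron for $0.60 (total $1.20, still need 0.1 mg).
Take 1 serving of Greek yogurt: +0.1 mg iron for $1.15 (total $2.35, still need 0.0 mg).
Greedy by cheapest-per-mg is optimal for a single linear constraint, so the minimum cost is $2.35.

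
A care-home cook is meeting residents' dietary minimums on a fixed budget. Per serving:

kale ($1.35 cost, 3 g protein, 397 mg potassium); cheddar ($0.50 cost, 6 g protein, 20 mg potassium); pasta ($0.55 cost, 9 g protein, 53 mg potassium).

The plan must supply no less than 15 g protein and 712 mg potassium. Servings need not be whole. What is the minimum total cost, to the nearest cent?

$2.83

For a min-cost LP with two ≥-constraints, a basic feasible solution has at most two positive variables.
kale only: max(15/3, 712/397) = 5 servings → $6.75.
cheddar only: max(15/6, 712/20) = 35.6 servings → $17.80.
pasta only: max(15/9, 712/53) = 13.43 servings → $7.39.
kale + cheddar with both tight: 1.711 servings and 1.645 servings → $3.13.
kale + pasta with both tight: 1.644 servings and 1.119 servings → $2.83.
cheddar + pasta with both targets exact would need a negative amount; discard.
Cheapest feasible corner: $2.83.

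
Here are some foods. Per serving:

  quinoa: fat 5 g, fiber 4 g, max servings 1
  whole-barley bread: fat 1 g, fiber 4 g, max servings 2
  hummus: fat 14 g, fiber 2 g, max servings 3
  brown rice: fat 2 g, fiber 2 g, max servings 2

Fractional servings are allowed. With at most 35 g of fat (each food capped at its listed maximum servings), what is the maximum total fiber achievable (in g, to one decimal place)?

19.4 g

Fiber per g fat: whole-barley bread 4, brown rice 1, quinoa 0.8, hummus 0.1429.
Take 2 servings of whole-barley bread: uses 2 g fat, +8.0 g fiber (running total 8.0 g).
Take 2 servings of brown rice: uses 4 g fat, +4.0 g fiber (running total 12.0 g).
Take 1 serving of quinoa: uses 5 g fat, +4.0 g fiber (running total 16.0 g).
Take 1.714 servings of hummus: uses 24 g fat, +3.4 g fiber (running total 19.4 g).
Filling greedily by fiber-per-g fat is optimal for one linear limit, giving 19.4 g.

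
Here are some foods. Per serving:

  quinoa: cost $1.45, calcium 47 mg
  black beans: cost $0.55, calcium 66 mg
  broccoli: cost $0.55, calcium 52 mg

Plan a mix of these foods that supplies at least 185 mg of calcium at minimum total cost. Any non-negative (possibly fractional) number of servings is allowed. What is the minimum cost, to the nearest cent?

$1.54

Cost per mg of calcium: black beans $0.0083, broccoli $0.0106, quinoa $0.0309.
With no serving limits, use only black beans: 185 mg / 66 mg = 2.803 servings × $0.55 = $1.54.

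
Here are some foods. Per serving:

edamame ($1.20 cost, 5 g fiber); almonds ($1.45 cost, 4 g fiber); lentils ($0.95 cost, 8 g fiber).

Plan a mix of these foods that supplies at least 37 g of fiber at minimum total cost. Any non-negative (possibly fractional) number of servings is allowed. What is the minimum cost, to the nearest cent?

$4.39

Cost per g of fiber: lentils $0.1187, edamame $0.2400, almonds $0.3625.
With no serving limits, use only lentils: 37 g / 8 g = 4.625 servings × $0.95 = $4.39.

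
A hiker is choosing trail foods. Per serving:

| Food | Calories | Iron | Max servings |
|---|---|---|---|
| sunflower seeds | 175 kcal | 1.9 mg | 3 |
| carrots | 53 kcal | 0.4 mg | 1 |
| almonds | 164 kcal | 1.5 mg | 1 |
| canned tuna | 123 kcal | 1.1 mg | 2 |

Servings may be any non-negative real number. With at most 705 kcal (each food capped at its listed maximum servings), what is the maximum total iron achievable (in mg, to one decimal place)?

7.3 mg

Iron per kcal: sunflower seeds 0.01086, almonds 0.009146, canned tuna 0.008943, carrots 0.007547.
Take 3 servings of sunflower seeds: uses 525 kcal, +5.7 mg iron (running total 5.7 mg).
Take 1 serving of almonds: uses 164 kcal, +1.5 mg iron (running total 7.2 mg).
Take 0.1301 servings of canned tuna: uses 16 kcal, +0.1 mg iron (running total 7.3 mg).
Greedy by best ratio exhausts the calories allowance optimally: 7.3 mg.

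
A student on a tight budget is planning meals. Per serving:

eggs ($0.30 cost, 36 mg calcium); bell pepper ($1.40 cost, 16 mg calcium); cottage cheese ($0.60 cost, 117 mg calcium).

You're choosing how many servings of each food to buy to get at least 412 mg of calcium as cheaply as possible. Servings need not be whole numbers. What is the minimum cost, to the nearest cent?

$2.11

Cost per mg of calcium: cottage cheese $0.0051, eggs $0.0083, bell pepper $0.0875.
With no serving limits, use only cottage cheese: 412 mg / 117 mg = 3.521 servings × $0.60 = $2.11.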